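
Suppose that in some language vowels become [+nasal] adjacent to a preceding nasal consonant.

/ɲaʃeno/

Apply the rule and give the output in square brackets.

[ɲãʃenõ]

/a/ after nasal /ɲ/ → [ã]
/o/ after nasal /n/ → [õ]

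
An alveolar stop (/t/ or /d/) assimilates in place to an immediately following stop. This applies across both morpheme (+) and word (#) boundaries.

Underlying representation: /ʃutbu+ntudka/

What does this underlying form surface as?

/t/ before /b/ (labial) → [p]
/d/ before /k/ (velar) → [g]

[ʃupbu+ntugka]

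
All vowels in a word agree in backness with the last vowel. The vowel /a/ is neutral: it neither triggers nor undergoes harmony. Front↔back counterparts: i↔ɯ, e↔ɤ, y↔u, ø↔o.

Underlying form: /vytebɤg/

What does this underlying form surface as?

[vutɤbɤg]

/y/ harmonizes with /ɤ/ ([+back]) → [u]
/e/ harmonizes with /ɤ/ ([+back]) → [ɤ]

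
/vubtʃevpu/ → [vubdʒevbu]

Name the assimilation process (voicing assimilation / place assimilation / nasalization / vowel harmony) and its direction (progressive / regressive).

voicing assimilation, progressive

/tʃ/→[dʒ] /p/→[b].
Each target copies a feature from the preceding segment, so the direction is progressive.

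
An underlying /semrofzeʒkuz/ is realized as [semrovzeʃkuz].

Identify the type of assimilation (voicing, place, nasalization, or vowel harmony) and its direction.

/f/→[v] /ʒ/→[ʃ].
Each target copies a feature from the following segment, so the direction is regressive.

voicing assimilation, regressive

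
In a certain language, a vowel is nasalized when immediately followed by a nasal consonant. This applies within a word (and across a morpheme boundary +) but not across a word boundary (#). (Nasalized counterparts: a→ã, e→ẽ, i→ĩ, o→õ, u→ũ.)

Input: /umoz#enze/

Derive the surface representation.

[ũmoz#ẽnze]

/u/ before nasal /m/ → [ũ]
/e/ before nasal /n/ → [ẽ]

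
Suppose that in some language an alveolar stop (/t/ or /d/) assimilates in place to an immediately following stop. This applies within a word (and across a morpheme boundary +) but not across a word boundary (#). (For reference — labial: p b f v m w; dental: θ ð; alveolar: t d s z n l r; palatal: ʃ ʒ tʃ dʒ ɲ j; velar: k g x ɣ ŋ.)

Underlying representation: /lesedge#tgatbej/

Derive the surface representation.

[lesegge#kgapbej]

/d/ before /g/ (velar) → [g]
/t/ before /g/ (velar) → [k]
/t/ before /b/ (labial) → [p]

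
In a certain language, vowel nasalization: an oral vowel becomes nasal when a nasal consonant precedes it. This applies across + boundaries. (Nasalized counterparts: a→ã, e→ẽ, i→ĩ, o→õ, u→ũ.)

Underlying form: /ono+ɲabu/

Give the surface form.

[onõ+ɲãbu]

/o/ after nasal /n/ → [õ]
/a/ after nasal /ɲ/ → [ã]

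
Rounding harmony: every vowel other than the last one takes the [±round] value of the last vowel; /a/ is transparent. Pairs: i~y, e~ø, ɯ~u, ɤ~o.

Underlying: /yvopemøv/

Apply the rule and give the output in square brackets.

[yvopømøv]

/e/ harmonizes with /ø/ ([+round]) → [ø]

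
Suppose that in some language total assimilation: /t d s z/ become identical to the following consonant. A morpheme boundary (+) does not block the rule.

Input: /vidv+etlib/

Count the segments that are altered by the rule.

/d/ before /v/ → [v] (total assimilation)
/t/ before /l/ → [l] (total assimilation)
2 segments change.

2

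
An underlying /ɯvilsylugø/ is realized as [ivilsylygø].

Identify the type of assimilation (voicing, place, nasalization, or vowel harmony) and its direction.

/ɯ/→[i] /u/→[y].
Vowels agree with the last vowel, so the harmony is regressive.

vowel harmony, regressive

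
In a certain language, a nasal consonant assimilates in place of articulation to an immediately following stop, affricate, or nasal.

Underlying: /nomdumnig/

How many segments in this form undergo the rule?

/m/ before /d/ (alveolar) → [n]
/m/ before /n/ (alveolar) → [n]
2 segments change.

2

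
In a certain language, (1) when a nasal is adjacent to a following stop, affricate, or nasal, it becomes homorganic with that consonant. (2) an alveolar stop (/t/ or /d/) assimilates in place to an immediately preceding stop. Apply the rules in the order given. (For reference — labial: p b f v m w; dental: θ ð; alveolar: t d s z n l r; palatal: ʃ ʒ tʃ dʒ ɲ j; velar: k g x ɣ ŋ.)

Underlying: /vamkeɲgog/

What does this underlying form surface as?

Rule 1: /m/ before /k/ (velar) → [ŋ]
Rule 1: /ɲ/ before /g/ (velar) → [ŋ]
After rule 1: vaŋkeŋgog
Rule 2: no segment meets the rule's conditions; no change.

[vaŋkeŋgog]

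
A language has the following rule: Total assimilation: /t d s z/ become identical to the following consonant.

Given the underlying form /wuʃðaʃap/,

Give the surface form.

[wuʃðaʃap]

no segment meets the rule's conditions; no change.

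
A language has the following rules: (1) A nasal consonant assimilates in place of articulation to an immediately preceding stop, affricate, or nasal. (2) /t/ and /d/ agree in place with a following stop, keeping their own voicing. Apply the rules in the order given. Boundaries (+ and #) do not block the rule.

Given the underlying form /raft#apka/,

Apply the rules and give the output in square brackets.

Rule 1: no segment meets the rule's conditions; no change.
After rule 1: raft#apka
Rule 2: no segment meets the rule's conditions; no change.

[raft#apka]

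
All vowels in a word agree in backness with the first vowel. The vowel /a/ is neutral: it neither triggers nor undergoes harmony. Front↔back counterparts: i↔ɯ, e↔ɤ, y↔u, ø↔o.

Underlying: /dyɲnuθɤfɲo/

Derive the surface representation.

[dyɲnyθefɲø]

/u/ harmonizes with /y/ ([-back]) → [y]
/ɤ/ harmonizes with /y/ ([-back]) → [e]
/o/ harmonizes with /y/ ([-back]) → [ø]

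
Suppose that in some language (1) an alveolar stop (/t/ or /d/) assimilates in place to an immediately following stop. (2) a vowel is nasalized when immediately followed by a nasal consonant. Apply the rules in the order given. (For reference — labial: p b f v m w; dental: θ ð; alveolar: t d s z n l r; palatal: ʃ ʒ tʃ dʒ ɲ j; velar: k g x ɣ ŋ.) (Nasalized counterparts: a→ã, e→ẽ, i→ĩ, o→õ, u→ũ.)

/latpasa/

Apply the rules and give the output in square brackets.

[lappasa]

Rule 1: /t/ before /p/ (labial) → [p]
After rule 1: lappasa
Rule 2: no segment meets the rule's conditions; no change.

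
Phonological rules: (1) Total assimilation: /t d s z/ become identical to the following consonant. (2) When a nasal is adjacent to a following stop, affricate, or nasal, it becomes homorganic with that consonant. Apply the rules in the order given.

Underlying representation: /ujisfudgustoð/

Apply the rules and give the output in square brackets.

[ujiffugguttoð]

Rule 1: /s/ before /f/ → [f] (total assimilation)
Rule 1: /d/ before /g/ → [g] (total assimilation)
Rule 1: /s/ before /t/ → [t] (total assimilation)
After rule 1: ujiffugguttoð
Rule 2: no segment meets the rule's conditions; no change.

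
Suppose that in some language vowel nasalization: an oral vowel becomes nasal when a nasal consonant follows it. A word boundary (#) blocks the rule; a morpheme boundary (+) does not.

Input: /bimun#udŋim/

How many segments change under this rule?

/i/ before nasal /m/ → [ĩ]
/u/ before nasal /n/ → [ũ]
/i/ before nasal /m/ → [ĩ]
3 segments change.

3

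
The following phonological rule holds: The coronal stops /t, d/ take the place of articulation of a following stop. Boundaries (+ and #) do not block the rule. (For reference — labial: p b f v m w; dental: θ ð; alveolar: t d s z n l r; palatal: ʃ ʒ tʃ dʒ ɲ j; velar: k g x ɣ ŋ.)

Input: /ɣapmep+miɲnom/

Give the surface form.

no segment meets the rule's conditions; no change.

[ɣapmep+miɲnom]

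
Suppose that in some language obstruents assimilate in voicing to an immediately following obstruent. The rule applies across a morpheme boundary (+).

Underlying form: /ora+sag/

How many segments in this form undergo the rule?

0

No segment meets the rule's conditions.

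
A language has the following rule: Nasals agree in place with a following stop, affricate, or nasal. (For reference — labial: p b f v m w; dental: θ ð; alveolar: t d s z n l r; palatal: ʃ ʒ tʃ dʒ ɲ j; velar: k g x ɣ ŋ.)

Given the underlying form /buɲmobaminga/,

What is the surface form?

/ɲ/ before /m/ (labial) → [m]
/n/ before /g/ (velar) → [ŋ]

[bummobamiŋga]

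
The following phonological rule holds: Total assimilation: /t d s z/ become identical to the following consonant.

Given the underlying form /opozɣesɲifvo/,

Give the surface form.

[opoɣɣeɲɲifvo]

/z/ before /ɣ/ → [ɣ] (total assimilation)
/s/ before /ɲ/ → [ɲ] (total assimilation)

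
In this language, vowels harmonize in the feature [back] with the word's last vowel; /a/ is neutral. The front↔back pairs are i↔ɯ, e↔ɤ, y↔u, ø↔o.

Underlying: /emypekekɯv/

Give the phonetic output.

[ɤmupɤkɤkɯv]

/e/ harmonizes with /ɯ/ ([+back]) → [ɤ]
/y/ harmonizes with /ɯ/ ([+back]) → [u]
/e/ harmonizes with /ɯ/ ([+back]) → [ɤ]
/e/ harmonizes with /ɯ/ ([+back]) → [ɤ]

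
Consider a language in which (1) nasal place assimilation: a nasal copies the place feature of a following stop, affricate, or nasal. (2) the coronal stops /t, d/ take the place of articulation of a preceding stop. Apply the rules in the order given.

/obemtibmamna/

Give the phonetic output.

Rule 1: /m/ before /t/ (alveolar) → [n]
Rule 1: /m/ before /n/ (alveolar) → [n]
After rule 1: obentibmanna
Rule 2: no segment meets the rule's conditions; no change.

[obentibmanna]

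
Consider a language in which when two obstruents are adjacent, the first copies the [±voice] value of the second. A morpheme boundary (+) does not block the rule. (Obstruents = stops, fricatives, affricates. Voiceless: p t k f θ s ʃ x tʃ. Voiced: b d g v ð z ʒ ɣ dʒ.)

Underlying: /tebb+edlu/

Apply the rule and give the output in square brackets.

[tebb+edlu]

no segment meets the rule's conditions; no change.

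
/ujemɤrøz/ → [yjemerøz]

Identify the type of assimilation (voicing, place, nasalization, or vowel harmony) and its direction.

vowel harmony, regressive

/u/→[y] /ɤ/→[e].
Vowels agree with the last vowel, so the harmony is regressive.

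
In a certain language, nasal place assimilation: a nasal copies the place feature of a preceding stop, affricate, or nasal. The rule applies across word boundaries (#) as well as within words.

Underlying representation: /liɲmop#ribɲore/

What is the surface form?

/m/ after /ɲ/ (palatal) → [ɲ]
/ɲ/ after /b/ (labial) → [m]

[liɲɲop#ribmore]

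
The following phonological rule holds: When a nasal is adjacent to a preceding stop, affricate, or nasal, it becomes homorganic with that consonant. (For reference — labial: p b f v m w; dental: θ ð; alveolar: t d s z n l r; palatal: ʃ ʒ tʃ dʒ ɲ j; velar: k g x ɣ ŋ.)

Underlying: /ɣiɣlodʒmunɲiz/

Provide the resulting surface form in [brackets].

/m/ after /dʒ/ (palatal) → [ɲ]
/ɲ/ after /n/ (alveolar) → [n]

[ɣiɣlodʒɲunniz]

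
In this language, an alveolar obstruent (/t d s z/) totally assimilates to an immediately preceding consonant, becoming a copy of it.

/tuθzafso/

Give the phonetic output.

/z/ after /θ/ → [θ] (total assimilation)
/s/ after /f/ → [f] (total assimilation)

[tuθθaffo]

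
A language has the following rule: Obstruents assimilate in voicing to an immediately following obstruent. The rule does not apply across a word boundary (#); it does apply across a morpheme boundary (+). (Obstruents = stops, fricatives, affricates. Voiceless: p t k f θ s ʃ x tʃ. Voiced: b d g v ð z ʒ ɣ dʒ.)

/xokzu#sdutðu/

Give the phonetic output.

[xogzu#zdudðu]

/k/ before /z/ (voiced) → [g]
/s/ before /d/ (voiced) → [z]
/t/ before /ð/ (voiced) → [d]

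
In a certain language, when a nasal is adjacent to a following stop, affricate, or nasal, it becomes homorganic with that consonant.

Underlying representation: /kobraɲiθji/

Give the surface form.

[kobraɲiθji]

no segment meets the rule's conditions; no change.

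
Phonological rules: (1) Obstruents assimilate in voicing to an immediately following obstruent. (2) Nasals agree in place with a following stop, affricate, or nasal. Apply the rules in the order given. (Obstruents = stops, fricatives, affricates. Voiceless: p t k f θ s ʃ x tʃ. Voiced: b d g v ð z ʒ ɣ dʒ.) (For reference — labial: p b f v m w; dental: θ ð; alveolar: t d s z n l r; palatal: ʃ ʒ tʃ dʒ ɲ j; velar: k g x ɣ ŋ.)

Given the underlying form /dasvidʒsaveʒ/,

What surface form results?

Rule 1: /s/ before /v/ (voiced) → [z]
Rule 1: /dʒ/ before /s/ (voiceless) → [tʃ]
After rule 1: dazvitʃsaveʒ
Rule 2: no segment meets the rule's conditions; no change.

[dazvitʃsaveʒ]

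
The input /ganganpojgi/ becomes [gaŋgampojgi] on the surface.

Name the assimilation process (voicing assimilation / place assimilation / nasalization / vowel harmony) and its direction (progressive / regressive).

/n/→[ŋ] /n/→[m].
Each target copies a feature from the following segment, so the direction is regressive.

place assimilation, regressive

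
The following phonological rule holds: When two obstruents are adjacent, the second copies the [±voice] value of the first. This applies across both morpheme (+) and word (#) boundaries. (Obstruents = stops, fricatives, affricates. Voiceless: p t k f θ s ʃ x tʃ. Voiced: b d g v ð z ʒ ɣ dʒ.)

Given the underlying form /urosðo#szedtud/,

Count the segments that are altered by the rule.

/ð/ after /s/ (voiceless) → [θ]
/z/ after /s/ (voiceless) → [s]
/t/ after /d/ (voiced) → [d]
3 segments change.

3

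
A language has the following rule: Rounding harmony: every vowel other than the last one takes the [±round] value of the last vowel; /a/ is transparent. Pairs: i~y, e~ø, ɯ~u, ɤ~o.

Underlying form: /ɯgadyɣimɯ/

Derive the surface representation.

[ɯgadiɣimɯ]

/y/ harmonizes with /ɯ/ ([-round]) → [i]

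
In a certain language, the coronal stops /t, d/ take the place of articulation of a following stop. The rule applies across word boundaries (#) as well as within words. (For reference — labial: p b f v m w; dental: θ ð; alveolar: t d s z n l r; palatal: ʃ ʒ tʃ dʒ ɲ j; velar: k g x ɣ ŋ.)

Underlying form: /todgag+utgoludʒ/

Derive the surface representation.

/d/ before /g/ (velar) → [g]
/t/ before /g/ (velar) → [k]

[toggag+ukgoludʒ]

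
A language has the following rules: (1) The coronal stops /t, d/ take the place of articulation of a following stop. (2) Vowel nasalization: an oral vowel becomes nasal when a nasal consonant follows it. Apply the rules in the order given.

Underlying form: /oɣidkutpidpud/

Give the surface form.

[oɣigkuppibpud]

Rule 1: /d/ before /k/ (velar) → [g]
Rule 1: /t/ before /p/ (labial) → [p]
Rule 1: /d/ before /p/ (labial) → [b]
After rule 1: oɣigkuppibpud
Rule 2: no segment meets the rule's conditions; no change.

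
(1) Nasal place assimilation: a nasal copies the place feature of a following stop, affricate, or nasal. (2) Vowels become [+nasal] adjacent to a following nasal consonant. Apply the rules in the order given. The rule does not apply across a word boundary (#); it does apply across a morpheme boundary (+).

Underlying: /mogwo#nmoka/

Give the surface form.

Rule 1: /n/ before /m/ (labial) → [m]
After rule 1: mogwo#mmoka
Rule 2: no segment meets the rule's conditions; no change.

[mogwo#mmoka]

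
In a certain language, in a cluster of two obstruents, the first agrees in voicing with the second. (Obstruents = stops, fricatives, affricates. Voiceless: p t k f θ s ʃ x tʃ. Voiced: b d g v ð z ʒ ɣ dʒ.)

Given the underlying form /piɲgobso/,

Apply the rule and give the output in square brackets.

[piɲgopso]

/b/ before /s/ (voiceless) → [p]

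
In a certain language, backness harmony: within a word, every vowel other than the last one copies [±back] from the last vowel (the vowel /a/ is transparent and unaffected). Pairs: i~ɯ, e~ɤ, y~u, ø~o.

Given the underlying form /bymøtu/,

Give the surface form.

/y/ harmonizes with /u/ ([+back]) → [u]
/ø/ harmonizes with /u/ ([+back]) → [o]

[bumotu]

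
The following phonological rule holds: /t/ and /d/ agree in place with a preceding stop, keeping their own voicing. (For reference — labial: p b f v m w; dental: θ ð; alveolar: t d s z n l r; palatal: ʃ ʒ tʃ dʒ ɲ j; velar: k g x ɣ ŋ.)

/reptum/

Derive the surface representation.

/t/ after /p/ (labial) → [p]

[reppum]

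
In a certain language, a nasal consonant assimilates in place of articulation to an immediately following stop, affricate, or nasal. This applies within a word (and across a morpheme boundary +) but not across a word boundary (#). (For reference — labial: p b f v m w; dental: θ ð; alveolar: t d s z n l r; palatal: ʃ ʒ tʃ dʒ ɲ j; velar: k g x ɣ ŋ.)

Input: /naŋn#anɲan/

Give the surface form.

[nann#aɲɲan]

/ŋ/ before /n/ (alveolar) → [n]
/n/ before /ɲ/ (palatal) → [ɲ]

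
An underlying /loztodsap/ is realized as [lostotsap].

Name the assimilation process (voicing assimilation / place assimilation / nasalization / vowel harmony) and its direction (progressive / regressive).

voicing assimilation, regressive

/z/→[s] /d/→[t].
Each target copies a feature from the following segment, so the direction is regressive.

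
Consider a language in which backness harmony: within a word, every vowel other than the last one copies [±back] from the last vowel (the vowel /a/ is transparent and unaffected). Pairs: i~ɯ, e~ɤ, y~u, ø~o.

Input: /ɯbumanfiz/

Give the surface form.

[ibymanfiz]

/ɯ/ harmonizes with /i/ ([-back]) → [i]
/u/ harmonizes with /i/ ([-back]) → [y]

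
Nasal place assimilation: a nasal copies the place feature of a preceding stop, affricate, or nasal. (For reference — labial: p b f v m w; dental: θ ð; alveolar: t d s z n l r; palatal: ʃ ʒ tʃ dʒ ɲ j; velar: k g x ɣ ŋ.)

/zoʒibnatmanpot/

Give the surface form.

[zoʒibmatnanpot]

/n/ after /b/ (labial) → [m]
/m/ after /t/ (alveolar) → [n]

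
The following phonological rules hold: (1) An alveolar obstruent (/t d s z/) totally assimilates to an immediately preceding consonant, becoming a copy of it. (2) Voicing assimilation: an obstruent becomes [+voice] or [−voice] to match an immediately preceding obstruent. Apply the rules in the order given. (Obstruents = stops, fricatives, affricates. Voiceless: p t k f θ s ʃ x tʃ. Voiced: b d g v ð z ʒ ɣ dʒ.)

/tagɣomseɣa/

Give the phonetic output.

Rule 1: /s/ after /m/ → [m] (total assimilation)
After rule 1: tagɣommeɣa
Rule 2: no segment meets the rule's conditions; no change.

[tagɣommeɣa]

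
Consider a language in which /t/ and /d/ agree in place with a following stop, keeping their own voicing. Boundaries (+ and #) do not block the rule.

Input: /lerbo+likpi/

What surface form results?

no segment meets the rule's conditions; no change.

[lerbo+likpi]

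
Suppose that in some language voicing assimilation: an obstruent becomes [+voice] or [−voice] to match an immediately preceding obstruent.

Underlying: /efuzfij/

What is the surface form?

[efuzvij]

/f/ after /z/ (voiced) → [v]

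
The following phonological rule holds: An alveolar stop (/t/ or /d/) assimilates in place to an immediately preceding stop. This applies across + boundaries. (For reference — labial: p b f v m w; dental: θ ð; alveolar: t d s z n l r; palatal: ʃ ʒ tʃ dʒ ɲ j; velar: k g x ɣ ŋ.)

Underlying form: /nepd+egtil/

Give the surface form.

[nepb+egkil]

/d/ after /p/ (labial) → [b]
/t/ after /g/ (velar) → [k]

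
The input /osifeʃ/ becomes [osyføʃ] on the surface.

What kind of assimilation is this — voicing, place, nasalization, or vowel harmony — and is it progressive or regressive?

/i/→[y] /e/→[ø].
Vowels agree with the first vowel, so the harmony is progressive.

vowel harmony, progressive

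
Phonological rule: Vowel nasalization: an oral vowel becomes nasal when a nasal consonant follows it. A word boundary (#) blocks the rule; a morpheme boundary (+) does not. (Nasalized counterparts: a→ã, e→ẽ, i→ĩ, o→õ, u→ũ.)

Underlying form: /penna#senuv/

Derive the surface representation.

/e/ before nasal /n/ → [ẽ]
/e/ before nasal /n/ → [ẽ]

[pẽnna#sẽnuv]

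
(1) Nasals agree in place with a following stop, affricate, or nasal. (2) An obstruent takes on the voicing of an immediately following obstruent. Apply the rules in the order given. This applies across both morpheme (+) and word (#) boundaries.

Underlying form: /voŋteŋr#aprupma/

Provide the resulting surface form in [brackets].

[vonteŋr#aprupma]

Rule 1: /ŋ/ before /t/ (alveolar) → [n]
After rule 1: vonteŋr#aprupma
Rule 2: no segment meets the rule's conditions; no change.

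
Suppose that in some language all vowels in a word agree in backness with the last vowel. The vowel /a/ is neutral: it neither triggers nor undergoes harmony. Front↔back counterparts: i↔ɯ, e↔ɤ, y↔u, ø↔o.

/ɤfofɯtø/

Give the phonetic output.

[eføfitø]

/ɤ/ harmonizes with /ø/ ([-back]) → [e]
/o/ harmonizes with /ø/ ([-back]) → [ø]
/ɯ/ harmonizes with /ø/ ([-back]) → [i]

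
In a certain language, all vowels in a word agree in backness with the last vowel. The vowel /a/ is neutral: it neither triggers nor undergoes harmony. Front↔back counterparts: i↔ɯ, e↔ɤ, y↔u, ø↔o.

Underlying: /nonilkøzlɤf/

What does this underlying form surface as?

/i/ harmonizes with /ɤ/ ([+back]) → [ɯ]
/ø/ harmonizes with /ɤ/ ([+back]) → [o]

[nonɯlkozlɤf]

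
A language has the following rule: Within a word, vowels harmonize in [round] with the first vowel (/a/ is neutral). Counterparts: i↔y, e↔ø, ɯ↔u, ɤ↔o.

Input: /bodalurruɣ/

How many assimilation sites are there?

No segment meets the rule's conditions.

0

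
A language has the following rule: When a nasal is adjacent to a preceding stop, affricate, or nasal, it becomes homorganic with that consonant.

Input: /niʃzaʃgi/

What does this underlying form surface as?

[niʃzaʃgi]

no segment meets the rule's conditions; no change.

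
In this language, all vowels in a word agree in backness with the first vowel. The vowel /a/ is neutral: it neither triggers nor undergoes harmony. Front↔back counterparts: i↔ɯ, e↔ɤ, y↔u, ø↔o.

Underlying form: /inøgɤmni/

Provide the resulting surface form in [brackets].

[inøgemni]

/ɤ/ harmonizes with /i/ ([-back]) → [e]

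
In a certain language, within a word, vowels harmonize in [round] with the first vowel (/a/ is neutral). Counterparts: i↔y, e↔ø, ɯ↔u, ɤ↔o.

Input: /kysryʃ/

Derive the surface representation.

no segment meets the rule's conditions; no change.

[kysryʃ]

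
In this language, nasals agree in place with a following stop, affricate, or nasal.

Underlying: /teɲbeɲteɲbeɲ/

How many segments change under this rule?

/ɲ/ before /b/ (labial) → [m]
/ɲ/ before /t/ (alveolar) → [n]
/ɲ/ before /b/ (labial) → [m]
3 segments change.

3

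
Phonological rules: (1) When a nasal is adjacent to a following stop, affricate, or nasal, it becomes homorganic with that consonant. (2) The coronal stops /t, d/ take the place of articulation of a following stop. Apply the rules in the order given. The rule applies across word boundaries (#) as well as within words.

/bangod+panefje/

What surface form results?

Rule 1: /n/ before /g/ (velar) → [ŋ]
After rule 1: baŋgod+panefje
Rule 2: /d/ before /p/ (labial) → [b]

[baŋgob+panefje]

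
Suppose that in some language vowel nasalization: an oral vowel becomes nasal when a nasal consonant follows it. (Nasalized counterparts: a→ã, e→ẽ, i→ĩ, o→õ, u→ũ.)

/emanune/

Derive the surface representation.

/e/ before nasal /m/ → [ẽ]
/a/ before nasal /n/ → [ã]
/u/ before nasal /n/ → [ũ]

[ẽmãnũne]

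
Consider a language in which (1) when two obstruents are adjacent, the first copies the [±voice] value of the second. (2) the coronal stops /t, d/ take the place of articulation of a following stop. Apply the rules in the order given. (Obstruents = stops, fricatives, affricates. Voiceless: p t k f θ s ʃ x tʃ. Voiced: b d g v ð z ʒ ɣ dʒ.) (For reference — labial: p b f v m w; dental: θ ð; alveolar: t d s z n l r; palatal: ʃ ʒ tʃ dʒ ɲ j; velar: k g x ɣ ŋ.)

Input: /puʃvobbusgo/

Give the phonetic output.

Rule 1: /ʃ/ before /v/ (voiced) → [ʒ]
Rule 1: /s/ before /g/ (voiced) → [z]
After rule 1: puʒvobbuzgo
Rule 2: no segment meets the rule's conditions; no change.

[puʒvobbuzgo]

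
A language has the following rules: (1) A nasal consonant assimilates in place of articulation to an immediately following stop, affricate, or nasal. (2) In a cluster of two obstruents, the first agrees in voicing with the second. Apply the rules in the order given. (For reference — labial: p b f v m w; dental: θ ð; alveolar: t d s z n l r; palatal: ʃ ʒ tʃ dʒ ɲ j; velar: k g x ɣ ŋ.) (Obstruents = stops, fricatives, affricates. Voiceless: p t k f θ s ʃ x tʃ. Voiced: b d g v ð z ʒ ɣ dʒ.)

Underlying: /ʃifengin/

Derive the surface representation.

[ʃifeŋgin]

Rule 1: /n/ before /g/ (velar) → [ŋ]
After rule 1: ʃifeŋgin
Rule 2: no segment meets the rule's conditions; no change.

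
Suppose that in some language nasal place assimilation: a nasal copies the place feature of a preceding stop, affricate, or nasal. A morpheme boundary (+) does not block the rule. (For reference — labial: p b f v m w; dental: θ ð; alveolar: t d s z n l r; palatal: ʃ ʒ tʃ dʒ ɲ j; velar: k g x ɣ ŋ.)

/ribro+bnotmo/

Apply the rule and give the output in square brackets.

[ribro+bmotno]

/n/ after /b/ (labial) → [m]
/m/ after /t/ (alveolar) → [n]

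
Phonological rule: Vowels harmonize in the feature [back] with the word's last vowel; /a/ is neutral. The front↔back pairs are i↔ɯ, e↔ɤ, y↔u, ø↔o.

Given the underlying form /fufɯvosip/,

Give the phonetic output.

/u/ harmonizes with /i/ ([-back]) → [y]
/ɯ/ harmonizes with /i/ ([-back]) → [i]
/o/ harmonizes with /i/ ([-back]) → [ø]

[fyfivøsip]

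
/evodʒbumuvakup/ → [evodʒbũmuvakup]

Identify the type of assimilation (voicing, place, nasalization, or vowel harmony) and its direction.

nasalization, regressive

/u/→[ũ].
Each target copies a feature from the following segment, so the direction is regressive.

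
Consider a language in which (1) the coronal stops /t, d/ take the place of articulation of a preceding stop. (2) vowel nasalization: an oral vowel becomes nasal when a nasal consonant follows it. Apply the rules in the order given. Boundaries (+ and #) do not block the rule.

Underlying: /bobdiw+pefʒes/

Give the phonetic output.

Rule 1: /d/ after /b/ (labial) → [b]
After rule 1: bobbiw+pefʒes
Rule 2: no segment meets the rule's conditions; no change.

[bobbiw+pefʒes]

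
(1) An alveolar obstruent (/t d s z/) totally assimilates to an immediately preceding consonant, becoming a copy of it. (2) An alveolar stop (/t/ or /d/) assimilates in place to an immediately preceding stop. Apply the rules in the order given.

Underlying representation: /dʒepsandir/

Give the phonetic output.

[dʒeppannir]

Rule 1: /s/ after /p/ → [p] (total assimilation)
Rule 1: /d/ after /n/ → [n] (total assimilation)
After rule 1: dʒeppannir
Rule 2: no segment meets the rule's conditions; no change.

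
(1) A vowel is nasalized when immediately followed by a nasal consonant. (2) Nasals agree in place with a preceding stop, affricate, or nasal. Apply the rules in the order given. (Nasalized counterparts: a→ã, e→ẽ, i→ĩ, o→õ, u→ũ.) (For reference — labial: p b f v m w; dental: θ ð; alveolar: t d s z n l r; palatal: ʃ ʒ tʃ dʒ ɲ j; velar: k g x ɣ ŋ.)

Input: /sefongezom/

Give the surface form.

Rule 1: /o/ before nasal /n/ → [õ]
Rule 1: /o/ before nasal /m/ → [õ]
After rule 1: sefõngezõm
Rule 2: no segment meets the rule's conditions; no change.

[sefõngezõm]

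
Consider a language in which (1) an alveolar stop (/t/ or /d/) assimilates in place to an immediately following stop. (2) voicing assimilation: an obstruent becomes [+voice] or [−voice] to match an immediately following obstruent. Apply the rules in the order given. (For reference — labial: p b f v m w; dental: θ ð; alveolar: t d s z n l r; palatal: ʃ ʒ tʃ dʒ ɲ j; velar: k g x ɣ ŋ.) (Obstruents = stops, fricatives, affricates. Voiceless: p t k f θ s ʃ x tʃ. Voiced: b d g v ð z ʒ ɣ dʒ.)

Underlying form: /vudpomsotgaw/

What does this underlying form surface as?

[vuppomsoggaw]

Rule 1: /d/ before /p/ (labial) → [b]
Rule 1: /t/ before /g/ (velar) → [k]
After rule 1: vubpomsokgaw
Rule 2: /b/ before /p/ (voiceless) → [p]
Rule 2: /k/ before /g/ (voiced) → [g]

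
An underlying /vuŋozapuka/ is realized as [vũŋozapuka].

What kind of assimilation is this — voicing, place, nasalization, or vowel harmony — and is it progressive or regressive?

/u/→[ũ].
Each target copies a feature from the following segment, so the direction is regressive.

nasalization, regressive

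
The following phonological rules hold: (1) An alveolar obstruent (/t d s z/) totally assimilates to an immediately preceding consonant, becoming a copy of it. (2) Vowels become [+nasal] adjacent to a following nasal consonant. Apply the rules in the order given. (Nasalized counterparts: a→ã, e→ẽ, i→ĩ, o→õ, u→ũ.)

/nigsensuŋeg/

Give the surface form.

[niggẽnnũŋeg]

Rule 1: /s/ after /g/ → [g] (total assimilation)
Rule 1: /s/ after /n/ → [n] (total assimilation)
After rule 1: niggennuŋeg
Rule 2: /e/ before nasal /n/ → [ẽ]
Rule 2: /u/ before nasal /ŋ/ → [ũ]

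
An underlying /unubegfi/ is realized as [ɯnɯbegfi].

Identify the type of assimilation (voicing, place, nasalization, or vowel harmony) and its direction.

/u/→[ɯ] /u/→[ɯ].
Vowels agree with the last vowel, so the harmony is regressive.

vowel harmony, regressive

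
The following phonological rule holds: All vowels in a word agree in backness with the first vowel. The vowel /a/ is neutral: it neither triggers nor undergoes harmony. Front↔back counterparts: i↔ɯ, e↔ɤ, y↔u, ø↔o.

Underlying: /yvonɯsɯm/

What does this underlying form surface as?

/o/ harmonizes with /y/ ([-back]) → [ø]
/ɯ/ harmonizes with /y/ ([-back]) → [i]
/ɯ/ harmonizes with /y/ ([-back]) → [i]

[yvønisim]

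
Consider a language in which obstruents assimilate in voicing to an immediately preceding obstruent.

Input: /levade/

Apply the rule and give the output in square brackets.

no segment meets the rule's conditions; no change.

[levade]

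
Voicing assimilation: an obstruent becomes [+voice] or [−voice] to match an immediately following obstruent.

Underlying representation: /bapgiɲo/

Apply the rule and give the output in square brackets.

[babgiɲo]

/p/ before /g/ (voiced) → [b]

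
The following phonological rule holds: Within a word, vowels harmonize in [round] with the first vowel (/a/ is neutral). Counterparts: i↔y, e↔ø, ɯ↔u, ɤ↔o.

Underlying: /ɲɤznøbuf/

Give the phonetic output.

[ɲɤznebɯf]

/ø/ harmonizes with /ɤ/ ([-round]) → [e]
/u/ harmonizes with /ɤ/ ([-round]) → [ɯ]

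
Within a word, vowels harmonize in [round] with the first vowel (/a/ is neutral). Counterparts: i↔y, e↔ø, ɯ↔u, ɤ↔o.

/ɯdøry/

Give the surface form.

[ɯderi]

/ø/ harmonizes with /ɯ/ ([-round]) → [e]
/y/ harmonizes with /ɯ/ ([-round]) → [i]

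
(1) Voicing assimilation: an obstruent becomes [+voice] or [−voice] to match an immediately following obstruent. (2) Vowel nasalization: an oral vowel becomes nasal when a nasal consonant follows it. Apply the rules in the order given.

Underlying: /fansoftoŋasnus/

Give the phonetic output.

[fãnsoftõŋasnus]

Rule 1: no segment meets the rule's conditions; no change.
After rule 1: fansoftoŋasnus
Rule 2: /a/ before nasal /n/ → [ã]
Rule 2: /o/ before nasal /ŋ/ → [õ]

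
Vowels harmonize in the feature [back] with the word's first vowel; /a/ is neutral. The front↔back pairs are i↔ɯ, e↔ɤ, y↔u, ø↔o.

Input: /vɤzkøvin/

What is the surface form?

/ø/ harmonizes with /ɤ/ ([+back]) → [o]
/i/ harmonizes with /ɤ/ ([+back]) → [ɯ]

[vɤzkovɯn]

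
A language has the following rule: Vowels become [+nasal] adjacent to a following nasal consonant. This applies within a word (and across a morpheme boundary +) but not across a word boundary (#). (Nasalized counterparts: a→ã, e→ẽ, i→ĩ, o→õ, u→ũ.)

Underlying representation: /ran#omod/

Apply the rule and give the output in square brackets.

/a/ before nasal /n/ → [ã]
/o/ before nasal /m/ → [õ]

[rãn#õmod]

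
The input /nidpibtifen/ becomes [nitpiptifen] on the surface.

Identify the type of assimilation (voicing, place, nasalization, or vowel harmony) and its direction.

voicing assimilation, regressive

/d/→[t] /b/→[p].
Each target copies a feature from the following segment, so the direction is regressive.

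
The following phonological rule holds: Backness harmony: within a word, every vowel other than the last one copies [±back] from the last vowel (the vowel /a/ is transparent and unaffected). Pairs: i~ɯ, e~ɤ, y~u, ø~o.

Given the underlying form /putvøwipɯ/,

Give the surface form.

/ø/ harmonizes with /ɯ/ ([+back]) → [o]
/i/ harmonizes with /ɯ/ ([+back]) → [ɯ]

[putvowɯpɯ]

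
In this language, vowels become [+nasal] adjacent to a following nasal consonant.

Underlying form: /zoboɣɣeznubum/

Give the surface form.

/u/ before nasal /m/ → [ũ]

[zoboɣɣeznubũm]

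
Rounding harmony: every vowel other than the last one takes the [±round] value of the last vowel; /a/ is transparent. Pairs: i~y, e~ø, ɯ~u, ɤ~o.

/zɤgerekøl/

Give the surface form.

[zogørøkøl]

/ɤ/ harmonizes with /ø/ ([+round]) → [o]
/e/ harmonizes with /ø/ ([+round]) → [ø]
/e/ harmonizes with /ø/ ([+round]) → [ø]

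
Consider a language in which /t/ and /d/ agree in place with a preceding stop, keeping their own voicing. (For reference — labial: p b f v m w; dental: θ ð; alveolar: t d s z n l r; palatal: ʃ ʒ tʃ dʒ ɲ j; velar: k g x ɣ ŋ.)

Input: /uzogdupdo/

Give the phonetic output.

[uzoggupbo]

/d/ after /g/ (velar) → [g]
/d/ after /p/ (labial) → [b]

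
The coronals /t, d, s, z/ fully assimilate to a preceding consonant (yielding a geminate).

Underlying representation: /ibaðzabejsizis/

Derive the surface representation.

[ibaððabejjizis]

/z/ after /ð/ → [ð] (total assimilation)
/s/ after /j/ → [j] (total assimilation)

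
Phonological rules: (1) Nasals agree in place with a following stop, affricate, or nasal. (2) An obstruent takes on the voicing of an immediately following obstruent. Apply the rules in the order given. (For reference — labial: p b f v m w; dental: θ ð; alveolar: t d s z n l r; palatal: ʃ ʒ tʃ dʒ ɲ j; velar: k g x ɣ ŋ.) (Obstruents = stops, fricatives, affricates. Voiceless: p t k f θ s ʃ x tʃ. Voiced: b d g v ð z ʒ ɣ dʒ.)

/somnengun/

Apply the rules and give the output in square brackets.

Rule 1: /m/ before /n/ (alveolar) → [n]
Rule 1: /n/ before /g/ (velar) → [ŋ]
After rule 1: sonneŋgun
Rule 2: no segment meets the rule's conditions; no change.

[sonneŋgun]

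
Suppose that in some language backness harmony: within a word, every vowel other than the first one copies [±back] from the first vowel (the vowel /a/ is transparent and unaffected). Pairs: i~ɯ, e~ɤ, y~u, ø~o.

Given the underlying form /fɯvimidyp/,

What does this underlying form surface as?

[fɯvɯmɯdup]

/i/ harmonizes with /ɯ/ ([+back]) → [ɯ]
/i/ harmonizes with /ɯ/ ([+back]) → [ɯ]
/y/ harmonizes with /ɯ/ ([+back]) → [u]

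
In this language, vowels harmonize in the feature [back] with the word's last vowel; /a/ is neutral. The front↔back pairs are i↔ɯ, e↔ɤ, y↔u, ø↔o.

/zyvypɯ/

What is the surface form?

/y/ harmonizes with /ɯ/ ([+back]) → [u]
/y/ harmonizes with /ɯ/ ([+back]) → [u]

[zuvupɯ]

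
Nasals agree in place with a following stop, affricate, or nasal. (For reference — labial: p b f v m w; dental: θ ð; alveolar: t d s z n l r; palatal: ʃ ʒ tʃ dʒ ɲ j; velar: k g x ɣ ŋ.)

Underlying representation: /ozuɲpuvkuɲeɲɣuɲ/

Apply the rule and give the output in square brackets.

/ɲ/ before /p/ (labial) → [m]

[ozumpuvkuɲeɲɣuɲ]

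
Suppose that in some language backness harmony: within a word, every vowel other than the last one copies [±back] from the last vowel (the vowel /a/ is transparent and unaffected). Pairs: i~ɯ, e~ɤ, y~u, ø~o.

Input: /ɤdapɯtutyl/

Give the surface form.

/ɤ/ harmonizes with /y/ ([-back]) → [e]
/ɯ/ harmonizes with /y/ ([-back]) → [i]
/u/ harmonizes with /y/ ([-back]) → [y]

[edapitytyl]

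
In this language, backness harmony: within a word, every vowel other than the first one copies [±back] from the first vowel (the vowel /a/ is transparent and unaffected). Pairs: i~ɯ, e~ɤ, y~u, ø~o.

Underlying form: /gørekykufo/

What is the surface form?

[gørekykyfø]

/u/ harmonizes with /ø/ ([-back]) → [y]
/o/ harmonizes with /ø/ ([-back]) → [ø]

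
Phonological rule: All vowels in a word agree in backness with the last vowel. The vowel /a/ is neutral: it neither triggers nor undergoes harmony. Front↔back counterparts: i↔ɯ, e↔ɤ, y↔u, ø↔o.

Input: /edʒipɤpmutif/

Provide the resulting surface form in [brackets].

[edʒipepmytif]

/ɤ/ harmonizes with /i/ ([-back]) → [e]
/u/ harmonizes with /i/ ([-back]) → [y]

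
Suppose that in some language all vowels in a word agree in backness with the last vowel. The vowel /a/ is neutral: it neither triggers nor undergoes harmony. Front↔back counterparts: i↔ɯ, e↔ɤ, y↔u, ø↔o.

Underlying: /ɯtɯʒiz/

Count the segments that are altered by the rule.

/ɯ/ harmonizes with /i/ ([-back]) → [i]
/ɯ/ harmonizes with /i/ ([-back]) → [i]
2 segments change.

2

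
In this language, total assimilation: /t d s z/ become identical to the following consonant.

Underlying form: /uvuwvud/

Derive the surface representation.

no segment meets the rule's conditions; no change.

[uvuwvud]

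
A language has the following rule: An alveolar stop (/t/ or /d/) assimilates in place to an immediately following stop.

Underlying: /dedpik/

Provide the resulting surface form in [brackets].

[debpik]

/d/ before /p/ (labial) → [b]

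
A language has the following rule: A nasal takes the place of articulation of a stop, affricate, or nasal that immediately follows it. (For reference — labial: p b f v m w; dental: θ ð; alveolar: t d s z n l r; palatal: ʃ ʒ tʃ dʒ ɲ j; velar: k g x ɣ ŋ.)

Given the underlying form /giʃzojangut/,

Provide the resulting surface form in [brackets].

[giʃzojaŋgut]

/n/ before /g/ (velar) → [ŋ]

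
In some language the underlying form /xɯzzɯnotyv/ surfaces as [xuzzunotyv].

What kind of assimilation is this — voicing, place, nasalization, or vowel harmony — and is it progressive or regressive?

vowel harmony, regressive

/ɯ/→[u] /ɯ/→[u].
Vowels agree with the last vowel, so the harmony is regressive.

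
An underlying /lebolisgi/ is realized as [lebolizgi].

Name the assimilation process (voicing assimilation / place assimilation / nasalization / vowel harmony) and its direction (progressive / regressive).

/s/→[z].
Each target copies a feature from the following segment, so the direction is regressive.

voicing assimilation, regressive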